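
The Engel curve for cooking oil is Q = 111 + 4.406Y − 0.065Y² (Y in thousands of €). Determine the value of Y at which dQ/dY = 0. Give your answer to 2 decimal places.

dQ/dY = 4.406 − 0.13Y.
The good is inferior where dQ/dY < 0. Setting dQ/dY = 0 gives Y = 4.406 / 0.13 = 33.89.

33.89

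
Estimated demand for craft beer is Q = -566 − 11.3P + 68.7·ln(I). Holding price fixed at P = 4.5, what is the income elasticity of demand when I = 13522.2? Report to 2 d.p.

1.88

At P = 4.5, I = 13522.2: Q = 36.630.
Holding P constant, ∂Q/∂I = 68.7/I = 0.00508053.
η_I = (∂Q/∂I)·(I/Q) = 0.00508053 × (13522.2/36.630) = 1.88.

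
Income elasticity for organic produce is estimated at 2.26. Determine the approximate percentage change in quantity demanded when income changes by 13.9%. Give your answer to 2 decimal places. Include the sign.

%ΔQ ≈ η × %ΔI = 2.26 × 13.9% = 31.41%.

31.41%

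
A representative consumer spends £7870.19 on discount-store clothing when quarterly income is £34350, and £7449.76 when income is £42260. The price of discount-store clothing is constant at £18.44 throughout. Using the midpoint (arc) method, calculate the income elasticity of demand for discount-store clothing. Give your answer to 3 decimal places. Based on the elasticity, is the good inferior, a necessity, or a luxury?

-0.266 (inferior good)

With a constant price, Q₁ = 7870.19/18.44 = 426.800 and Q₂ = 7449.76/18.44 = 404.000 (equivalently, work directly with expenditure since P cancels).
Midpoint %ΔQ = (7449.76 − 7870.19)/7659.98 = -0.05489; midpoint %ΔI = (42260 − 34350)/38305 = 0.20650.
η = -0.05489 / 0.20650 = -0.266.
η < 0 ⇒ inferior good.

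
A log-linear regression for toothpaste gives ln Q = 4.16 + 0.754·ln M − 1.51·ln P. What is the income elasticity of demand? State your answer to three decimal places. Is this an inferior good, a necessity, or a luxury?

0.754 (necessity)

In a log-linear demand, the coefficient on ln M is the income elasticity.
So η = 0.754.
0 < η < 1 ⇒ necessity.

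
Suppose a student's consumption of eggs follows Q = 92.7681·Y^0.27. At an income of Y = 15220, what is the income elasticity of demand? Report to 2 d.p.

0.27

For Q = A·Y^β the income elasticity is constant and equal to β.
Here β = 0.27, so η = 0.27.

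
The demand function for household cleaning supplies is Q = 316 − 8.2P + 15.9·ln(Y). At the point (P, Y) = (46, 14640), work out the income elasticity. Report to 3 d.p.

At P = 46, Y = 14640: Q = 91.305.
Holding P constant, ∂Q/∂Y = 15.9/Y = 0.00108607.
η_Y = (∂Q/∂Y)·(Y/Q) = 0.00108607 × (14640/91.305) = 0.174.

0.174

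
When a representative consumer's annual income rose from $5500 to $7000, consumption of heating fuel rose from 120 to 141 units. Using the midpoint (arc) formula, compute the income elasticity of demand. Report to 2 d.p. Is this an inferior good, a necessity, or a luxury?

0.67 (necessity)

ΔQ = 141 − 120 = 21; midpoint Q̄ = (120 + 141)/2 = 130.5.
ΔI = 7000 − 5500 = 1500; midpoint Ī = (5500 + 7000)/2 = 6250.
η = (ΔQ/Q̄) ÷ (ΔI/Ī) = (21/130.5) ÷ (1500/6250) = 0.67.
0 < η < 1 ⇒ necessity.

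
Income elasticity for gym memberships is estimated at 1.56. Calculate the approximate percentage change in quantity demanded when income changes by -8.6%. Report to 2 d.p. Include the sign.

-13.42%

%ΔQ ≈ η × %ΔI = 1.56 × (-8.6%) = -13.42%.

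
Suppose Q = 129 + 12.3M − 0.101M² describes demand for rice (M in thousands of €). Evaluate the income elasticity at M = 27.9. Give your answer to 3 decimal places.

0.472

At M = 27.9: Q = 393.5506.
dQ/dM = 12.3 − 0.202M = 6.66420.
η = (dQ/dM)·(M/Q) = 6.66420 × (27.9/393.5506) = 0.472.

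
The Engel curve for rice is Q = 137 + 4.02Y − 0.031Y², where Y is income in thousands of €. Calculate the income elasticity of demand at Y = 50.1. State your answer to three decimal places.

0.176

At Y = 50.1: Q = 260.5917.
dQ/dY = 4.02 − 0.062Y = 0.91380.
η = (dQ/dY)·(Y/Q) = 0.91380 × (50.1/260.5917) = 0.176.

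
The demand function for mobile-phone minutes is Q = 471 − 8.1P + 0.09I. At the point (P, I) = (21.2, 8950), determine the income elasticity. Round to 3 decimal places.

0.729

At P = 21.2, I = 8950: Q = 1104.780.
Holding P constant, ∂Q/∂I = 0.09.
η_I = (∂Q/∂I)·(I/Q) = 0.09 × (8950/1104.780) = 0.729.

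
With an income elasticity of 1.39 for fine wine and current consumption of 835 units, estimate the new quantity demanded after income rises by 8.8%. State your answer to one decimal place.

%ΔQ ≈ η × %ΔI = 1.39 × 8.8% = 12.232%.
New Q ≈ 835 × (1 + 0.12232) = 937.1.

937.1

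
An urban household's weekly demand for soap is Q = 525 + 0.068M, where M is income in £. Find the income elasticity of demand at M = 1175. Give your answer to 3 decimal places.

At M = 1175: Q = 604.900.
dQ/dM = 0.068.
η = (dQ/dM)·(M/Q) = 0.068 × (1175/604.900) = 0.132.

0.132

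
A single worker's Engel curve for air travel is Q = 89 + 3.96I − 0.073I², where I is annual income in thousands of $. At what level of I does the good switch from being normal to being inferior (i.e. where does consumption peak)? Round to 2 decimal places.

dQ/dI = 3.96 − 0.146I.
The good is inferior where dQ/dI < 0. Setting dQ/dI = 0 gives I = 3.96 / 0.146 = 27.12.

27.12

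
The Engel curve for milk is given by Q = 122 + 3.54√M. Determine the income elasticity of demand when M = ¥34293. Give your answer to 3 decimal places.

At M = 34293: Q = 777.550.
dQ/dM = 3.54/(2√M) = 0.00955808 at this income.
η = (dQ/dM)·(M/Q) = 0.00955808 × (34293/777.550) = 0.422.

0.422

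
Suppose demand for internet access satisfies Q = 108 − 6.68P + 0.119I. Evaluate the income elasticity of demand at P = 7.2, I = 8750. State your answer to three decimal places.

At P = 7.2, I = 8750: Q = 1101.154.
Holding P constant, ∂Q/∂I = 0.119.
η_I = (∂Q/∂I)·(I/Q) = 0.119 × (8750/1101.154) = 0.946.

0.946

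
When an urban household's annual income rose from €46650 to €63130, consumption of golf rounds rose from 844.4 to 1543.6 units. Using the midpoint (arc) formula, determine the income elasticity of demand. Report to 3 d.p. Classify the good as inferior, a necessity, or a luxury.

ΔQ = 1543.6 − 844.4 = 699.2; midpoint Q̄ = (844.4 + 1543.6)/2 = 1194.
ΔI = 63130 − 46650 = 16480; midpoint Ī = (46650 + 63130)/2 = 54890.
η = (ΔQ/Q̄) ÷ (ΔI/Ī) = (699.2/1194) ÷ (16480/54890) = 1.950.
η > 1 ⇒ luxury.

1.950 (luxury)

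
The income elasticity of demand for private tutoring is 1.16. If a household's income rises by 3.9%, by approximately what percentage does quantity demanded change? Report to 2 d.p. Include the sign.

4.52%

%ΔQ ≈ η × %ΔI = 1.16 × 3.9% = 4.52%.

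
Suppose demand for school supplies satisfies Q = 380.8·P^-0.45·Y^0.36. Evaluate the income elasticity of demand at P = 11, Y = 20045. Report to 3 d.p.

For a multiplicative demand Q = A·P^α·Y^β, the income elasticity is β everywhere.
Here β = 0.36, so η = 0.360.

0.360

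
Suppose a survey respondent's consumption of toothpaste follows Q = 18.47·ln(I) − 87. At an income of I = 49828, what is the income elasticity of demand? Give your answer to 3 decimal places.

At I = 49828: Q = 112.778.
dQ/dI = 18.47/I = 0.000370675 at this income.
η = (dQ/dI)·(I/Q) = 0.000370675 × (49828/112.778) = 0.164.

0.164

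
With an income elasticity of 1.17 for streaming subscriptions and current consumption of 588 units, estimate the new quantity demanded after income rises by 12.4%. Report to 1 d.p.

673.3

%ΔQ ≈ η × %ΔI = 1.17 × 12.4% = 14.508%.
New Q ≈ 588 × (1 + 0.14508) = 673.3.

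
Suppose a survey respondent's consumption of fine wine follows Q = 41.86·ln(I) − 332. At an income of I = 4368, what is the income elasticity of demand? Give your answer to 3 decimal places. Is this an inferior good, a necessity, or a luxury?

At I = 4368: Q = 18.873.
dQ/dI = 41.86/I = 0.00958333 at this income.
η = (dQ/dI)·(I/Q) = 0.00958333 × (4368/18.873) = 2.218.
Since η > 1, the good is a luxury.

2.218 (luxury)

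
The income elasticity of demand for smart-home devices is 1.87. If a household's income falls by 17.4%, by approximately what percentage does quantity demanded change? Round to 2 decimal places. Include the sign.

-32.54%

%ΔQ ≈ η × %ΔI = 1.87 × (-17.4%) = -32.54%.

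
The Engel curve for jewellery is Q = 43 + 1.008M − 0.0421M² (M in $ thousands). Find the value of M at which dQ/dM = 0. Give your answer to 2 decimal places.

11.97

dQ/dM = 1.008 − 0.0842M.
The good is inferior where dQ/dM < 0. Setting dQ/dM = 0 gives M = 1.008 / 0.0842 = 11.97.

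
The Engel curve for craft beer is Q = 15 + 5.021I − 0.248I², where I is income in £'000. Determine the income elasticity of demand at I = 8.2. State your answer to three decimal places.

At I = 8.2: Q = 39.4967.
dQ/dI = 5.021 − 0.496I = 0.95380.
η = (dQ/dI)·(I/Q) = 0.95380 × (8.2/39.4967) = 0.198.

0.198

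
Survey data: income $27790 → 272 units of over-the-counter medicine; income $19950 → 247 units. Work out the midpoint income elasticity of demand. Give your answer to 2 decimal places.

ΔQ = 247 − 272 = -25; midpoint Q̄ = (272 + 247)/2 = 259.5.
ΔI = 19950 − 27790 = -7840; midpoint Ī = (27790 + 19950)/2 = 23870.
η = (ΔQ/Q̄) ÷ (ΔI/Ī) = (-25/259.5) ÷ (-7840/23870) = 0.29.

0.29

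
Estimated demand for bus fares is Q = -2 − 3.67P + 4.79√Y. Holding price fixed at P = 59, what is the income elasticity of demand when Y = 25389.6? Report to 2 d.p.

At P = 59, Y = 25389.6: Q = 544.714.
Holding P constant, ∂Q/∂Y = 4.79/(2√Y) = 0.0150306.
η_Y = (∂Q/∂Y)·(Y/Q) = 0.0150306 × (25389.6/544.714) = 0.70.

0.70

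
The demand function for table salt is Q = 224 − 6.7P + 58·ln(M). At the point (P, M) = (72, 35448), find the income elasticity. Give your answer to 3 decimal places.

At P = 72, M = 35448: Q = 349.198.
Holding P constant, ∂Q/∂M = 58/M = 0.0016362.
η_M = (∂Q/∂M)·(M/Q) = 0.0016362 × (35448/349.198) = 0.166.

0.166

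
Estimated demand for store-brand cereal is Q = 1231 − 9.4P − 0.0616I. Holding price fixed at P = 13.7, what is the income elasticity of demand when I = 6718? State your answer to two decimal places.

-0.60

At P = 13.7, I = 6718: Q = 688.391.
Holding P constant, ∂Q/∂I = −0.0616.
η_I = (∂Q/∂I)·(I/Q) = -0.0616 × (6718/688.391) = -0.60.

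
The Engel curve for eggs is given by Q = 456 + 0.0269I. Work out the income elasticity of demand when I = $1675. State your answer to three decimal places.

At I = 1675: Q = 501.058.
dQ/dI = 0.0269.
η = (dQ/dI)·(I/Q) = 0.0269 × (1675/501.058) = 0.090.

0.090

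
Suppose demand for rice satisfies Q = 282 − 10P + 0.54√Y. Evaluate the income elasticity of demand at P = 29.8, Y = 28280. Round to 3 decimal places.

At P = 29.8, Y = 28280: Q = 74.810.
Holding P constant, ∂Q/∂Y = 0.54/(2√Y) = 0.00160555.
η_Y = (∂Q/∂Y)·(Y/Q) = 0.00160555 × (28280/74.810) = 0.607.

0.607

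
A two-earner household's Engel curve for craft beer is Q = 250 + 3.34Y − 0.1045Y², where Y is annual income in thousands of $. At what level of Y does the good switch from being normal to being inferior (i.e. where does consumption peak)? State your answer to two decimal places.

dQ/dY = 3.34 − 0.209Y.
The good is inferior where dQ/dY < 0. Setting dQ/dY = 0 gives Y = 3.34 / 0.209 = 15.98.

15.98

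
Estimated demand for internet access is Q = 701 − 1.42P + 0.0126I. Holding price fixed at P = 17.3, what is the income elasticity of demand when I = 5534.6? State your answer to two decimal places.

At P = 17.3, I = 5534.6: Q = 746.170.
Holding P constant, ∂Q/∂I = 0.0126.
η_I = (∂Q/∂I)·(I/Q) = 0.0126 × (5534.6/746.170) = 0.09.

0.09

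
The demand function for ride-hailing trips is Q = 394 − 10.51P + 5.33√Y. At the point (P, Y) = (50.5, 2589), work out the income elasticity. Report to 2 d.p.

At P = 50.5, Y = 2589: Q = 134.447.
Holding P constant, ∂Q/∂Y = 5.33/(2√Y) = 0.0523759.
η_Y = (∂Q/∂Y)·(Y/Q) = 0.0523759 × (2589/134.447) = 1.01.

1.01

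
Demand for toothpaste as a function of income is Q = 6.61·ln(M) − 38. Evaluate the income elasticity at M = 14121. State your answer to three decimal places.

0.263

At M = 14121: Q = 25.161.
dQ/dM = 6.61/M = 0.000468097 at this income.
η = (dQ/dM)·(M/Q) = 0.000468097 × (14121/25.161) = 0.263.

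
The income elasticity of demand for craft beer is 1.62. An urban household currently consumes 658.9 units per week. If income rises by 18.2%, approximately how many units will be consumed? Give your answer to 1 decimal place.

%ΔQ ≈ η × %ΔI = 1.62 × 18.2% = 29.484%.
New Q ≈ 658.9 × (1 + 0.29484) = 853.2.

853.2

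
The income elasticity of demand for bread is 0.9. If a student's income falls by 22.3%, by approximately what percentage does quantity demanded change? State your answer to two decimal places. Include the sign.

%ΔQ ≈ η × %ΔI = 0.9 × (-22.3%) = -20.07%.

-20.07%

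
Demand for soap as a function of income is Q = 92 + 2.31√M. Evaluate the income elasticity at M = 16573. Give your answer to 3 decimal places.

0.382

At M = 16573: Q = 389.381.
dQ/dM = 2.31/(2√M) = 0.00897184 at this income.
η = (dQ/dM)·(M/Q) = 0.00897184 × (16573/389.381) = 0.382.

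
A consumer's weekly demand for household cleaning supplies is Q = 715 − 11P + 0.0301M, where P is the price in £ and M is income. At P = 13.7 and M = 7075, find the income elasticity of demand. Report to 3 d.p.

At P = 13.7, M = 7075: Q = 777.257.
Holding P constant, ∂Q/∂M = 0.0301.
η_M = (∂Q/∂M)·(M/Q) = 0.0301 × (7075/777.257) = 0.274.

0.274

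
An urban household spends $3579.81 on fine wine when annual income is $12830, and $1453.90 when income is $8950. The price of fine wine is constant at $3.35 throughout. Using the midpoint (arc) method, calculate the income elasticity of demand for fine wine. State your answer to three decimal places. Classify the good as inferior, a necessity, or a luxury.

With a constant price, Q₁ = 3579.81/3.35 = 1068.600 and Q₂ = 1453.90/3.35 = 434.000 (equivalently, work directly with expenditure since P cancels).
Midpoint %ΔQ = (1453.90 − 3579.81)/2516.86 = -0.84467; midpoint %ΔI = (8950 − 12830)/10890 = -0.35629.
η = -0.84467 / -0.35629 = 2.371.
η > 1 ⇒ luxury.

2.371 (luxury)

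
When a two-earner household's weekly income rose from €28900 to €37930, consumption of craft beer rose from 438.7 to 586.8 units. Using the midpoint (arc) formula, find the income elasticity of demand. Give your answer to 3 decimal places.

ΔQ = 586.8 − 438.7 = 148.1; midpoint Q̄ = (438.7 + 586.8)/2 = 512.75.
ΔI = 37930 − 28900 = 9030; midpoint Ī = (28900 + 37930)/2 = 33415.
η = (ΔQ/Q̄) ÷ (ΔI/Ī) = (148.1/512.75) ÷ (9030/33415) = 1.069.

1.069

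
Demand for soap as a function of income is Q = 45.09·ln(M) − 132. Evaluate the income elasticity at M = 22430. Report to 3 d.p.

At M = 22430: Q = 319.719.
dQ/dM = 45.09/M = 0.00201025 at this income.
η = (dQ/dM)·(M/Q) = 0.00201025 × (22430/319.719) = 0.141.

0.141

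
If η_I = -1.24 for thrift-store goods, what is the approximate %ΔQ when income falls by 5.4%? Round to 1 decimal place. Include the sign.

%ΔQ ≈ η × %ΔI = -1.24 × (-5.4%) = 6.7%.

6.7%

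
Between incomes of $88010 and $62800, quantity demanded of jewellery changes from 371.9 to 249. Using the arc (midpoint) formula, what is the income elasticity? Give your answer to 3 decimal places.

1.184

ΔQ = 249 − 371.9 = -122.9; midpoint Q̄ = (371.9 + 249)/2 = 310.45.
ΔI = 62800 − 88010 = -25210; midpoint Ī = (88010 + 62800)/2 = 75405.
η = (ΔQ/Q̄) ÷ (ΔI/Ī) = (-122.9/310.45) ÷ (-25210/75405) = 1.184.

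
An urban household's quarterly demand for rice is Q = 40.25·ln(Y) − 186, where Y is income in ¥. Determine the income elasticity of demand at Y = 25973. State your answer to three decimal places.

0.180

At Y = 25973: Q = 223.134.
dQ/dY = 40.25/Y = 0.00154969 at this income.
η = (dQ/dY)·(Y/Q) = 0.00154969 × (25973/223.134) = 0.180.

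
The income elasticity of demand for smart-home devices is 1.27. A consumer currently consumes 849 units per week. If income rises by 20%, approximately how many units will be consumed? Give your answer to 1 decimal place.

1064.6

%ΔQ ≈ η × %ΔI = 1.27 × 20% = 25.4%.
New Q ≈ 849 × (1 + 0.254) = 1064.6.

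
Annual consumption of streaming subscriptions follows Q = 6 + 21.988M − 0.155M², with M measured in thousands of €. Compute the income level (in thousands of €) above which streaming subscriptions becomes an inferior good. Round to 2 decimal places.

70.93

dQ/dM = 21.988 − 0.31M.
The good is inferior where dQ/dM < 0. Setting dQ/dM = 0 gives M = 21.988 / 0.31 = 70.93.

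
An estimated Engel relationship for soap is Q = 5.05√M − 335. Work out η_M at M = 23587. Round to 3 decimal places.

At M = 23587: Q = 440.582.
dQ/dM = 5.05/(2√M) = 0.0164409 at this income.
η = (dQ/dM)·(M/Q) = 0.0164409 × (23587/440.582) = 0.880.

0.880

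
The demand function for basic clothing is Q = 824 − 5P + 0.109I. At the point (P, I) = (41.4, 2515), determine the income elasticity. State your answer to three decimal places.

At P = 41.4, I = 2515: Q = 891.135.
Holding P constant, ∂Q/∂I = 0.109.
η_I = (∂Q/∂I)·(I/Q) = 0.109 × (2515/891.135) = 0.308.

0.308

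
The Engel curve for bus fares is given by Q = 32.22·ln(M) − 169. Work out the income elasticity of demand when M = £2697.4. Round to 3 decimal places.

At M = 2697.4: Q = 85.539.
dQ/dM = 32.22/M = 0.0119448 at this income.
η = (dQ/dM)·(M/Q) = 0.0119448 × (2697.4/85.539) = 0.377.

0.377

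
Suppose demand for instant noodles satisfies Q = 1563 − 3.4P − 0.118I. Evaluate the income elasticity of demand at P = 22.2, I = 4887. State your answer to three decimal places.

-0.633

At P = 22.2, I = 4887: Q = 910.854.
Holding P constant, ∂Q/∂I = −0.118.
η_I = (∂Q/∂I)·(I/Q) = -0.118 × (4887/910.854) = -0.633.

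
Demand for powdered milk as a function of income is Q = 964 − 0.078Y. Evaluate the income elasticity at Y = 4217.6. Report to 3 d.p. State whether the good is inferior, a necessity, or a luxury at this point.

-0.518 (inferior good)

At Y = 4217.6: Q = 635.027.
dQ/dY = −0.078.
η = (dQ/dY)·(Y/Q) = -0.078 × (4217.6/635.027) = -0.518.
Since η < 0, the good is an inferior good.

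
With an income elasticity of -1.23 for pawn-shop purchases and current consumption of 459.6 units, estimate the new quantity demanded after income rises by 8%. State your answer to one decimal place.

%ΔQ ≈ η × %ΔI = -1.23 × 8% = -9.84%.
New Q ≈ 459.6 × (1 − 0.0984) = 414.4.

414.4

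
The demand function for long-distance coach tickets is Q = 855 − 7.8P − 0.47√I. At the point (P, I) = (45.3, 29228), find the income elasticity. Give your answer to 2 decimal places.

-0.10

At P = 45.3, I = 29228: Q = 421.308.
Holding P constant, ∂Q/∂I = -0.47/(2√I) = -0.00137457.
η_I = (∂Q/∂I)·(I/Q) = -0.00137457 × (29228/421.308) = -0.10.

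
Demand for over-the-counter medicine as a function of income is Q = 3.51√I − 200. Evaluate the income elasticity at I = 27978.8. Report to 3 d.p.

0.758

At I = 27978.8: Q = 387.113.
dQ/dI = 3.51/(2√I) = 0.0104921 at this income.
η = (dQ/dI)·(I/Q) = 0.0104921 × (27978.8/387.113) = 0.758.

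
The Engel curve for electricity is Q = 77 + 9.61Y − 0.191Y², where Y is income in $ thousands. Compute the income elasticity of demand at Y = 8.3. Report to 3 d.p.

0.372

At Y = 8.3: Q = 143.6050.
dQ/dY = 9.61 − 0.382Y = 6.43940.
η = (dQ/dY)·(Y/Q) = 6.43940 × (8.3/143.6050) = 0.372.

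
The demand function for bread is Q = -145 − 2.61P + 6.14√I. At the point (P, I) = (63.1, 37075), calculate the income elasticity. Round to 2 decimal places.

0.68

At P = 63.1, I = 37075: Q = 872.558.
Holding P constant, ∂Q/∂I = 6.14/(2√I) = 0.015944.
η_I = (∂Q/∂I)·(I/Q) = 0.015944 × (37075/872.558) = 0.68.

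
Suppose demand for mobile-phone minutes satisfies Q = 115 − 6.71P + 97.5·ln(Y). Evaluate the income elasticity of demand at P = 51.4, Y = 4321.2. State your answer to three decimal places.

0.166

At P = 51.4, Y = 4321.2: Q = 586.307.
Holding P constant, ∂Q/∂Y = 97.5/Y = 0.0225632.
η_Y = (∂Q/∂Y)·(Y/Q) = 0.0225632 × (4321.2/586.307) = 0.166.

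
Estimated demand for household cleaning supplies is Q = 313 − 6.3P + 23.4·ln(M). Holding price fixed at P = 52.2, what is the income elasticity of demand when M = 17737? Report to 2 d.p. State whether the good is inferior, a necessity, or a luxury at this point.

At P = 52.2, M = 17737: Q = 213.072.
Holding P constant, ∂Q/∂M = 23.4/M = 0.00131928.
η_M = (∂Q/∂M)·(M/Q) = 0.00131928 × (17737/213.072) = 0.11.
Since 0 < η < 1, this is a necessity.

0.11 (necessity)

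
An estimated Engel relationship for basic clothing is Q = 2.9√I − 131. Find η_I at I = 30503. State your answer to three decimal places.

0.674

At I = 30503: Q = 375.488.
dQ/dI = 2.9/(2√I) = 0.00830227 at this income.
η = (dQ/dI)·(I/Q) = 0.00830227 × (30503/375.488) = 0.674.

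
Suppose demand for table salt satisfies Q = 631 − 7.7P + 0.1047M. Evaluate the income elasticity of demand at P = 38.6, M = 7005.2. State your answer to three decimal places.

0.687

At P = 38.6, M = 7005.2: Q = 1067.224.
Holding P constant, ∂Q/∂M = 0.1047.
η_M = (∂Q/∂M)·(M/Q) = 0.1047 × (7005.2/1067.224) = 0.687.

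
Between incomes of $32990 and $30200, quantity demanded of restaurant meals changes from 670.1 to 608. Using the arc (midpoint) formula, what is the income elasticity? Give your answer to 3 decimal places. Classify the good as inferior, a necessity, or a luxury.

ΔQ = 608 − 670.1 = -62.1; midpoint Q̄ = (670.1 + 608)/2 = 639.05.
ΔI = 30200 − 32990 = -2790; midpoint Ī = (32990 + 30200)/2 = 31595.
η = (ΔQ/Q̄) ÷ (ΔI/Ī) = (-62.1/639.05) ÷ (-2790/31595) = 1.100.
η > 1 ⇒ luxury.

1.100 (luxury)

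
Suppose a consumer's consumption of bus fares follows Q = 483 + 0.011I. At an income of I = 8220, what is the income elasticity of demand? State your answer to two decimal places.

0.16

At I = 8220: Q = 573.420.
dQ/dI = 0.011.
η = (dQ/dI)·(I/Q) = 0.011 × (8220/573.420) = 0.16.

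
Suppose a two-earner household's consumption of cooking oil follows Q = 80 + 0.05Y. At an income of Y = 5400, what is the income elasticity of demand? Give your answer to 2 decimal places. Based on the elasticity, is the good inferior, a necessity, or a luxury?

0.77 (necessity)

At Y = 5400: Q = 350.000.
dQ/dY = 0.05.
η = (dQ/dY)·(Y/Q) = 0.05 × (5400/350.000) = 0.77.
Since 0 < η < 1, the good is a necessity.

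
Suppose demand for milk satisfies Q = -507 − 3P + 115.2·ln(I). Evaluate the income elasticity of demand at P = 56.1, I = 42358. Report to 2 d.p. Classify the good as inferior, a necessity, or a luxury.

At P = 56.1, I = 42358: Q = 552.031.
Holding P constant, ∂Q/∂I = 115.2/I = 0.00271968.
η_I = (∂Q/∂I)·(I/Q) = 0.00271968 × (42358/552.031) = 0.21.
Since 0 < η < 1, this is a necessity.

0.21 (necessity)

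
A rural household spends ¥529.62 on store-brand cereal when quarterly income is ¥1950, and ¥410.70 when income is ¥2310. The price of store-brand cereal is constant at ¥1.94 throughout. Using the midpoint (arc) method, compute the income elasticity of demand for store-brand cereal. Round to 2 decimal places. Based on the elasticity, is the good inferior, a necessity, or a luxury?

With a constant price, Q₁ = 529.62/1.94 = 273.000 and Q₂ = 410.70/1.94 = 211.701 (equivalently, work directly with expenditure since P cancels).
Midpoint %ΔQ = (410.70 − 529.62)/470.16 = -0.25294; midpoint %ΔI = (2310 − 1950)/2130 = 0.16901.
η = -0.25294 / 0.16901 = -1.50.
η < 0 ⇒ inferior good.

-1.50 (inferior good)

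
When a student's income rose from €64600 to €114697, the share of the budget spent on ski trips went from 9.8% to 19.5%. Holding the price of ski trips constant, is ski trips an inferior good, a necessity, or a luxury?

luxury

The budget share rises as income rises, so η > 1.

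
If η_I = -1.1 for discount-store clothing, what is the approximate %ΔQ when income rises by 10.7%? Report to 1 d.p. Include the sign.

-11.8%

%ΔQ ≈ η × %ΔI = -1.1 × 10.7% = -11.8%.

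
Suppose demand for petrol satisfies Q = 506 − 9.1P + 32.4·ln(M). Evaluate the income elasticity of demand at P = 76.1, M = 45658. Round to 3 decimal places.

0.201

At P = 76.1, M = 45658: Q = 161.107.
Holding P constant, ∂Q/∂M = 32.4/M = 0.000709624.
η_M = (∂Q/∂M)·(M/Q) = 0.000709624 × (45658/161.107) = 0.201.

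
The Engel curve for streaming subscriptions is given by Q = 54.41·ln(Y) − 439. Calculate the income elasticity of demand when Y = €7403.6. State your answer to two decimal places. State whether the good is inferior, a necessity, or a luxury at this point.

1.19 (luxury)

At Y = 7403.6: Q = 45.778.
dQ/dY = 54.41/Y = 0.00734913 at this income.
η = (dQ/dY)·(Y/Q) = 0.00734913 × (7403.6/45.778) = 1.19.
Since η > 1, the good is a luxury.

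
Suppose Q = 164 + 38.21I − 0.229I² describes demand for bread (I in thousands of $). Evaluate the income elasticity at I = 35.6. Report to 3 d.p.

At I = 35.6: Q = 1234.0506.
dQ/dI = 38.21 − 0.458I = 21.90520.
η = (dQ/dI)·(I/Q) = 21.90520 × (35.6/1234.0506) = 0.632.

0.632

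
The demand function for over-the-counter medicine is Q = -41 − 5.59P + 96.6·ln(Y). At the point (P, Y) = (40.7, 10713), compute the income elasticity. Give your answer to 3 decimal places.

0.154

At P = 40.7, Y = 10713: Q = 627.859.
Holding P constant, ∂Q/∂Y = 96.6/Y = 0.00901708.
η_Y = (∂Q/∂Y)·(Y/Q) = 0.00901708 × (10713/627.859) = 0.154.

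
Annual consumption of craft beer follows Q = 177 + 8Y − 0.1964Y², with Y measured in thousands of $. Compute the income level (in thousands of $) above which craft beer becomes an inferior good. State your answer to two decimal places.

20.37

dQ/dY = 8 − 0.3928Y.
The good is inferior where dQ/dY < 0. Setting dQ/dY = 0 gives Y = 8 / 0.3928 = 20.37.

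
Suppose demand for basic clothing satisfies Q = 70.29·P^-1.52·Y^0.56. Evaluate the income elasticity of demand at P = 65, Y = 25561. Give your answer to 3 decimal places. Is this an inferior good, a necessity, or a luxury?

For a multiplicative demand Q = A·P^α·Y^β, the income elasticity is β everywhere.
Here β = 0.56, so η = 0.560.
Since 0 < η < 1, this is a necessity.

0.560 (necessity)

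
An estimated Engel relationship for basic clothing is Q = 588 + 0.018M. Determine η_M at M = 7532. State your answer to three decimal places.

At M = 7532: Q = 723.576.
dQ/dM = 0.018.
η = (dQ/dM)·(M/Q) = 0.018 × (7532/723.576) = 0.187.

0.187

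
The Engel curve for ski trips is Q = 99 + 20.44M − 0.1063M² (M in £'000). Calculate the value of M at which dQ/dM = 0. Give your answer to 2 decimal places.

dQ/dM = 20.44 − 0.2126M.
The good is inferior where dQ/dM < 0. Setting dQ/dM = 0 gives M = 20.44 / 0.2126 = 96.14.

96.14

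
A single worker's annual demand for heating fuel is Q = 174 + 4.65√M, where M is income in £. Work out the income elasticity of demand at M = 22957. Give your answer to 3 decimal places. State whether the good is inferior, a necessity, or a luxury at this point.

0.401 (necessity)

At M = 22957: Q = 878.548.
dQ/dM = 4.65/(2√M) = 0.0153449 at this income.
η = (dQ/dM)·(M/Q) = 0.0153449 × (22957/878.548) = 0.401.
Since 0 < η < 1, the good is a necessity.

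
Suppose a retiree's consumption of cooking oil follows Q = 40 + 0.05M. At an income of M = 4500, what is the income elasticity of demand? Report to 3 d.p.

At M = 4500: Q = 265.000.
dQ/dM = 0.05.
η = (dQ/dM)·(M/Q) = 0.05 × (4500/265.000) = 0.849.

0.849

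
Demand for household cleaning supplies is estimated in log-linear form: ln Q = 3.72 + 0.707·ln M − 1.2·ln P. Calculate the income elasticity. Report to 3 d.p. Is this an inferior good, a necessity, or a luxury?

In a log-linear demand, the coefficient on ln M is the income elasticity.
So η = 0.707.
0 < η < 1 ⇒ necessity.

0.707 (necessity)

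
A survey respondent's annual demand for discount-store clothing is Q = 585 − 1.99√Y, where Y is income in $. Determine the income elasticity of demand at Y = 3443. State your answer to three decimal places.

-0.125

At Y = 3443: Q = 468.233.
dQ/dY = -1.99/(2√Y) = -0.0169572 at this income.
η = (dQ/dY)·(Y/Q) = -0.0169572 × (3443/468.233) = -0.125.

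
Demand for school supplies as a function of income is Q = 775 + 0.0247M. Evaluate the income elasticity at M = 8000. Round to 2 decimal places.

0.20

At M = 8000: Q = 972.600.
dQ/dM = 0.0247.
η = (dQ/dM)·(M/Q) = 0.0247 × (8000/972.600) = 0.20.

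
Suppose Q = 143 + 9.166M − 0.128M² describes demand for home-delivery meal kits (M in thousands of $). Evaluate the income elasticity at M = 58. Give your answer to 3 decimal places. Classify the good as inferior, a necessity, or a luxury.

At M = 58: Q = 244.0360.
dQ/dM = 9.166 − 0.256M = -5.68200.
η = (dQ/dM)·(M/Q) = -5.68200 × (58/244.0360) = -1.350.
η < 0 ⇒ inferior good.

-1.350 (inferior good)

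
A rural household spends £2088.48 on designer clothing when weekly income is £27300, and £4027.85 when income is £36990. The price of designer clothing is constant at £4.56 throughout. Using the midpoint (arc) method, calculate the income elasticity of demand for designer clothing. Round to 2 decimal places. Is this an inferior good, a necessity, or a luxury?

2.10 (luxury)

With a constant price, Q₁ = 2088.48/4.56 = 458.000 and Q₂ = 4027.85/4.56 = 883.300 (equivalently, work directly with expenditure since P cancels).
Midpoint %ΔQ = (4027.85 − 2088.48)/3058.17 = 0.63416; midpoint %ΔI = (36990 − 27300)/32145 = 0.30145.
η = 0.63416 / 0.30145 = 2.10.
η > 1 ⇒ luxury.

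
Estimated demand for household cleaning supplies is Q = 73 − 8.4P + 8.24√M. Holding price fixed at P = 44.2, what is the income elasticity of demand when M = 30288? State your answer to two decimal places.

0.63

At P = 44.2, M = 30288: Q = 1135.764.
Holding P constant, ∂Q/∂M = 8.24/(2√M) = 0.0236735.
η_M = (∂Q/∂M)·(M/Q) = 0.0236735 × (30288/1135.764) = 0.63.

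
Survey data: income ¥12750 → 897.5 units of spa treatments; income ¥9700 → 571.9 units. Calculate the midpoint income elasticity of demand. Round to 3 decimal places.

ΔQ = 571.9 − 897.5 = -325.6; midpoint Q̄ = (897.5 + 571.9)/2 = 734.7.
ΔI = 9700 − 12750 = -3050; midpoint Ī = (12750 + 9700)/2 = 11225.
η = (ΔQ/Q̄) ÷ (ΔI/Ī) = (-325.6/734.7) ÷ (-3050/11225) = 1.631.

1.631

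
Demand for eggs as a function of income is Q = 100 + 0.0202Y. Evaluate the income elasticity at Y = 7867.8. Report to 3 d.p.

At Y = 7867.8: Q = 258.930.
dQ/dY = 0.0202.
η = (dQ/dY)·(Y/Q) = 0.0202 × (7867.8/258.930) = 0.614.

0.614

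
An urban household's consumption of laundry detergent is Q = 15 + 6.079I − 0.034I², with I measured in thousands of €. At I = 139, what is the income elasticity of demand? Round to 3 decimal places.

At I = 139: Q = 203.0670.
dQ/dI = 6.079 − 0.068I = -3.37300.
η = (dQ/dI)·(I/Q) = -3.37300 × (139/203.0670) = -2.309.

-2.309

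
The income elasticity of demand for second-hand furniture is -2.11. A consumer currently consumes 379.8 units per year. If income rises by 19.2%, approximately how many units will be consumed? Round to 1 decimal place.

225.9

%ΔQ ≈ η × %ΔI = -2.11 × 19.2% = -40.512%.
New Q ≈ 379.8 × (1 − 0.40512) = 225.9.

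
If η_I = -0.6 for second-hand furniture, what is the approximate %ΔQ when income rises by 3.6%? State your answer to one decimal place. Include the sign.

%ΔQ ≈ η × %ΔI = -0.6 × 3.6% = -2.2%.

-2.2%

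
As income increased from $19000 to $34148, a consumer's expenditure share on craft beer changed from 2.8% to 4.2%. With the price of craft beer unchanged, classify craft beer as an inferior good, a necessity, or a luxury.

The budget share rises as income rises, so η > 1.

luxury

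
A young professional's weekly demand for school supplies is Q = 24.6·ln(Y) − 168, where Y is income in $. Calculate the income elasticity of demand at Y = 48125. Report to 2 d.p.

0.25

At Y = 48125: Q = 97.226.
dQ/dY = 24.6/Y = 0.000511169 at this income.
η = (dQ/dY)·(Y/Q) = 0.000511169 × (48125/97.226) = 0.25.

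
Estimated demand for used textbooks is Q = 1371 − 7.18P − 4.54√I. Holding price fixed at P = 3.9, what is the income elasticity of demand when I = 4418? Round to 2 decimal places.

At P = 3.9, I = 4418: Q = 1041.233.
Holding P constant, ∂Q/∂I = -4.54/(2√I) = -0.0341518.
η_I = (∂Q/∂I)·(I/Q) = -0.0341518 × (4418/1041.233) = -0.14.

-0.14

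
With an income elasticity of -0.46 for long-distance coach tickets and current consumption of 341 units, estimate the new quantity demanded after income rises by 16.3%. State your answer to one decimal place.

315.4

%ΔQ ≈ η × %ΔI = -0.46 × 16.3% = -7.498%.
New Q ≈ 341 × (1 − 0.07498) = 315.4.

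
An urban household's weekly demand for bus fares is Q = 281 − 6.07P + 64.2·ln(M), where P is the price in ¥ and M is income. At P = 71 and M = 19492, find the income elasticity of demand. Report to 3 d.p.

0.133

At P = 71, M = 19492: Q = 484.182.
Holding P constant, ∂Q/∂M = 64.2/M = 0.00329366.
η_M = (∂Q/∂M)·(M/Q) = 0.00329366 × (19492/484.182) = 0.133.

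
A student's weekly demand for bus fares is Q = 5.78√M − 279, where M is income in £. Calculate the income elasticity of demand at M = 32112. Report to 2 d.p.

At M = 32112: Q = 756.766.
dQ/dM = 5.78/(2√M) = 0.0161274 at this income.
η = (dQ/dM)·(M/Q) = 0.0161274 × (32112/756.766) = 0.68.

0.68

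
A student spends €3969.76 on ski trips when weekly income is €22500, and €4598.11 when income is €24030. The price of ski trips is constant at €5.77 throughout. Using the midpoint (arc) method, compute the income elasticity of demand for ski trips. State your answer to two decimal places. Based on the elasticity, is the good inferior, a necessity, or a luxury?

2.23 (luxury)

With a constant price, Q₁ = 3969.76/5.77 = 688.000 and Q₂ = 4598.11/5.77 = 796.899 (equivalently, work directly with expenditure since P cancels).
Midpoint %ΔQ = (4598.11 − 3969.76)/4283.93 = 0.14668; midpoint %ΔI = (24030 − 22500)/23265 = 0.06576.
η = 0.14668 / 0.06576 = 2.23.
η > 1 ⇒ luxury.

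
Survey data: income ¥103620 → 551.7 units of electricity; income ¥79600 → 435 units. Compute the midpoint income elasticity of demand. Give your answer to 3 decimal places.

0.902

ΔQ = 435 − 551.7 = -116.7; midpoint Q̄ = (551.7 + 435)/2 = 493.35.
ΔI = 79600 − 103620 = -24020; midpoint Ī = (103620 + 79600)/2 = 91610.
η = (ΔQ/Q̄) ÷ (ΔI/Ī) = (-116.7/493.35) ÷ (-24020/91610) = 0.902.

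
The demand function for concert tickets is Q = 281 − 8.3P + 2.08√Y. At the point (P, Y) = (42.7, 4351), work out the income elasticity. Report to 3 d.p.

At P = 42.7, Y = 4351: Q = 63.791.
Holding P constant, ∂Q/∂Y = 2.08/(2√Y) = 0.0157666.
η_Y = (∂Q/∂Y)·(Y/Q) = 0.0157666 × (4351/63.791) = 1.075.

1.075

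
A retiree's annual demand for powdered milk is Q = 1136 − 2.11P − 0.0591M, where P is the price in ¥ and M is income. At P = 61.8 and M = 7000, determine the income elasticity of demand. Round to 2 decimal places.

-0.70

At P = 61.8, M = 7000: Q = 591.902.
Holding P constant, ∂Q/∂M = −0.0591.
η_M = (∂Q/∂M)·(M/Q) = -0.0591 × (7000/591.902) = -0.70.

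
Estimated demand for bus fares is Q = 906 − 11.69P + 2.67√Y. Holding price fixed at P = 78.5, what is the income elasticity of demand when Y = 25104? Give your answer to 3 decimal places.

At P = 78.5, Y = 25104: Q = 411.376.
Holding P constant, ∂Q/∂Y = 2.67/(2√Y) = 0.00842577.
η_Y = (∂Q/∂Y)·(Y/Q) = 0.00842577 × (25104/411.376) = 0.514.

0.514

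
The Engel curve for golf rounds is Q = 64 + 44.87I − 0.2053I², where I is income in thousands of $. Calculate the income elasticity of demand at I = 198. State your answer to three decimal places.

At I = 198: Q = 899.6788.
dQ/dI = 44.87 − 0.4106I = -36.42880.
η = (dQ/dI)·(I/Q) = -36.42880 × (198/899.6788) = -8.017.

-8.017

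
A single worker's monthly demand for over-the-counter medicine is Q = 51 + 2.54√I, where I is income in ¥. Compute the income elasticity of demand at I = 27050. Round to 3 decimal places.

0.446

At I = 27050: Q = 468.751.
dQ/dI = 2.54/(2√I) = 0.00772183 at this income.
η = (dQ/dI)·(I/Q) = 0.00772183 × (27050/468.751) = 0.446.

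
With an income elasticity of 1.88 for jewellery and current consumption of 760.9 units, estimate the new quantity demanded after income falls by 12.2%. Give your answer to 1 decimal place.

%ΔQ ≈ η × %ΔI = 1.88 × (-12.2%) = -22.936%.
New Q ≈ 760.9 × (1 − 0.22936) = 586.4.

586.4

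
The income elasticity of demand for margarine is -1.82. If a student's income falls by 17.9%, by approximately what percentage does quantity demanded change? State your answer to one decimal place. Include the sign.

32.6%

%ΔQ ≈ η × %ΔI = -1.82 × (-17.9%) = 32.6%.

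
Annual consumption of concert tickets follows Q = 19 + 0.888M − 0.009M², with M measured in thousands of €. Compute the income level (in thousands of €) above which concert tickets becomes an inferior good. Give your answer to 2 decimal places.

dQ/dM = 0.888 − 0.018M.
The good is inferior where dQ/dM < 0. Setting dQ/dM = 0 gives M = 0.888 / 0.018 = 49.33.

49.33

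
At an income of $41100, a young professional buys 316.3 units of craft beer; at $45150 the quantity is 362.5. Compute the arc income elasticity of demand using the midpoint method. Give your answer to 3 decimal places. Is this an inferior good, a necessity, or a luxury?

1.449 (luxury)

ΔQ = 362.5 − 316.3 = 46.2; midpoint Q̄ = (316.3 + 362.5)/2 = 339.4.
ΔI = 45150 − 41100 = 4050; midpoint Ī = (41100 + 45150)/2 = 43125.
η = (ΔQ/Q̄) ÷ (ΔI/Ī) = (46.2/339.4) ÷ (4050/43125) = 1.449.
η > 1 ⇒ luxury.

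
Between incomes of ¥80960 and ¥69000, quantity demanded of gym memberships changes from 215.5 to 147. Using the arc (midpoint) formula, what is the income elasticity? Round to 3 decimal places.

ΔQ = 147 − 215.5 = -68.5; midpoint Q̄ = (215.5 + 147)/2 = 181.25.
ΔI = 69000 − 80960 = -11960; midpoint Ī = (80960 + 69000)/2 = 74980.
η = (ΔQ/Q̄) ÷ (ΔI/Ī) = (-68.5/181.25) ÷ (-11960/74980) = 2.369.

2.369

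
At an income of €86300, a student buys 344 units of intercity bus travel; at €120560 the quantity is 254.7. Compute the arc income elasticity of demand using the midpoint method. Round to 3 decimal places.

-0.901

ΔQ = 254.7 − 344 = -89.3; midpoint Q̄ = (344 + 254.7)/2 = 299.35.
ΔI = 120560 − 86300 = 34260; midpoint Ī = (86300 + 120560)/2 = 103430.
η = (ΔQ/Q̄) ÷ (ΔI/Ī) = (-89.3/299.35) ÷ (34260/103430) = -0.901.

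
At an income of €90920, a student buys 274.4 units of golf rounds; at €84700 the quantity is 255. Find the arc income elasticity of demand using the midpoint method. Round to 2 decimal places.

1.03

ΔQ = 255 − 274.4 = -19.4; midpoint Q̄ = (274.4 + 255)/2 = 264.7.
ΔI = 84700 − 90920 = -6220; midpoint Ī = (90920 + 84700)/2 = 87810.
η = (ΔQ/Q̄) ÷ (ΔI/Ī) = (-19.4/264.7) ÷ (-6220/87810) = 1.03.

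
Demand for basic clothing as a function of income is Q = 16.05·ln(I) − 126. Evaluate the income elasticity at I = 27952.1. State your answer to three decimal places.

0.419

At I = 27952.1: Q = 38.324.
dQ/dI = 16.05/I = 0.000574197 at this income.
η = (dQ/dI)·(I/Q) = 0.000574197 × (27952.1/38.324) = 0.419.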